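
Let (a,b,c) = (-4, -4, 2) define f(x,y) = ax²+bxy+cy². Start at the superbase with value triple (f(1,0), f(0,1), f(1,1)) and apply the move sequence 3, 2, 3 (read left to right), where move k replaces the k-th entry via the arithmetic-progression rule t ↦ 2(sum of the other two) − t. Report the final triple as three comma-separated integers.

start (-4,2,-6) = (f(1,0),f(0,1),f(1,1))
replace slot 3: 2·((-4)+2) − (-6) = 2 → (-4,2,2)
replace slot 2: 2·((-4)+2) − 2 = -6 → (-4,-6,2)
replace slot 3: 2·((-4)+(-6)) − 2 = -22 → (-4,-6,-22)

-4,-6,-22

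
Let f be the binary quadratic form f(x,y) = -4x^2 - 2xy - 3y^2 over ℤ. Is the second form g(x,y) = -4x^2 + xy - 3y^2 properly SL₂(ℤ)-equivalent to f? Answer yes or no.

D₁ = -44, D₂ = -47
discriminants differ ⇒ not SL₂(ℤ)-equivalent

no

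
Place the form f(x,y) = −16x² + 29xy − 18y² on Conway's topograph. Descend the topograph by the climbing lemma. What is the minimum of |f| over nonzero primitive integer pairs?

translate: b→3 (≡-29 mod 32), so (16,-29,18)→(16,3,5)
flip: (16,3,5)→(5,-3,16)
reduced (well bottom): (5,-3,16) with a≤c, −a<b≤a
well minimum |f| = |-5| = 5 (negative-definite)

5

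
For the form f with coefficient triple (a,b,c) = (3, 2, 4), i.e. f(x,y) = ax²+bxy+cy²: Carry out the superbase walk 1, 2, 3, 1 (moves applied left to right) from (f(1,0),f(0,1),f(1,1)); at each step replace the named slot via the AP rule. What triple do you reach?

start (3,4,9) = (f(1,0),f(0,1),f(1,1))
replace slot 1: 2·(4+9) − 3 = 23 → (23,4,9)
replace slot 2: 2·(23+9) − 4 = 60 → (23,60,9)
replace slot 3: 2·(23+60) − 9 = 157 → (23,60,157)
replace slot 1: 2·(60+157) − 23 = 411 → (411,60,157)

411,60,157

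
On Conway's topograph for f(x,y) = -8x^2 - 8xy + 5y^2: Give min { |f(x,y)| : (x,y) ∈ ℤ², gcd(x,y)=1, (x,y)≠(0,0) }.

descent: ρ → (5,8,-8)  [lands on river]
river: ρ → (-8,8,5)
river: ρ → (5,12,-4)
river: ρ → (-4,12,5)
closes: descent 1, river 4
min |a| on river = 4

4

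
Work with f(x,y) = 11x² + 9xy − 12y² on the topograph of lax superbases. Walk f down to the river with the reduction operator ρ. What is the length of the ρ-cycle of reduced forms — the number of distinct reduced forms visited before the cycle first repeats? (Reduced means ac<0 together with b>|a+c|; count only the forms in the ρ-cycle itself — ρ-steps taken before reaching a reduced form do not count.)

D = 609, ⌊√D⌋ = 24
river: ρ → (-12,15,8)
river: ρ → (8,17,-10)
river: ρ → (-10,23,2)
river: ρ → (2,21,-21)
river: ρ → (-21,21,2)
river: ρ → (2,23,-10)
river: ρ → (-10,17,8)
river: ρ → (8,15,-12)
river: ρ → (-12,9,11)
river: ρ → (11,13,-10)
river: ρ → (-10,7,14)
river: ρ → (14,21,-3)
river: ρ → (-3,21,14)
river: ρ → (14,7,-10)
river: ρ → (-10,13,11)
river: ρ → (11,9,-12)
ρ-cycle length = 16 (tail of 0 descent steps not counted)

16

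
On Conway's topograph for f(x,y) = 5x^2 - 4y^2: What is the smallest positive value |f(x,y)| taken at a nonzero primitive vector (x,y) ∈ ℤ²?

descent: ρ → (-4,8,1)  [lands on river]
river: ρ → (1,8,-4)
closes: descent 1, river 2
min |a| on river = 1

1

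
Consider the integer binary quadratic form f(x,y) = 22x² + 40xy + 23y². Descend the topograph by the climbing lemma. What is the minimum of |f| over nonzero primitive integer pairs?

translate: b→-4 (≡40 mod 44), so (22,40,23)→(22,-4,5)
flip: (22,-4,5)→(5,4,22)
reduced (well bottom): (5,4,22) with a≤c, −a<b≤a
well minimum = a = 5

5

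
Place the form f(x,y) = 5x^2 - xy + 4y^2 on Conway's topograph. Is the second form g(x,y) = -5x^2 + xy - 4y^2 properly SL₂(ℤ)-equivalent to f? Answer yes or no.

D₁ = -79, D₂ = -79
f: flip: (5,-1,4)→(4,1,5)
f: reduced (well bottom): (4,1,5) with a≤c, −a<b≤a
g is negative-definite; reduce −g:
−g: flip: (5,-1,4)→(4,1,5)
−g: reduced (well bottom): (4,1,5) with a≤c, −a<b≤a
flip sign back: reduced form of g is (-4,-1,-5)
reduced forms (4, 1, 5) vs (-4, -1, -5) ⇒ inequivalent

no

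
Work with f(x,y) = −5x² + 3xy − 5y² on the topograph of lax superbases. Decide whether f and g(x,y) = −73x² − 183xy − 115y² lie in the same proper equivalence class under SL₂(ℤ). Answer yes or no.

D₁ = -91, D₂ = -91
f is negative-definite; reduce −f:
−f: flip: (5,-3,5)→(5,3,5)
−f: reduced (well bottom): (5,3,5) with a≤c, −a<b≤a
flip sign back: reduced form of f is (-5,-3,-5)
g is negative-definite; reduce −g:
−g: translate: b→37 (≡183 mod 146), so (73,183,115)→(73,37,5)
−g: flip: (73,37,5)→(5,-37,73)
−g: translate: b→3 (≡-37 mod 10), so (5,-37,73)→(5,3,5)
−g: reduced (well bottom): (5,3,5) with a≤c, −a<b≤a
flip sign back: reduced form of g is (-5,-3,-5)
reduced forms (-5, -3, -5) vs (-5, -3, -5) ⇒ equivalent

yes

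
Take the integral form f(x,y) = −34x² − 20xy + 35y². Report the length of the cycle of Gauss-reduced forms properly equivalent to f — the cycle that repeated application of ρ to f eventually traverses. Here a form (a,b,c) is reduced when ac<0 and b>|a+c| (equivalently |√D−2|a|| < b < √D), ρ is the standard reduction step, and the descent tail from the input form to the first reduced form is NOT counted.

D = 5160, ⌊√D⌋ = 71
descent: ρ → (35,20,-34)  [lands on river]
river: ρ → (-34,48,21)
river: ρ → (21,36,-46)
river: ρ → (-46,56,11)
river: ρ → (11,54,-51)
river: ρ → (-51,48,14)
river: ρ → (14,64,-19)
river: ρ → (-19,50,35)
ρ-cycle length = 8 (tail of 1 descent step not counted)

8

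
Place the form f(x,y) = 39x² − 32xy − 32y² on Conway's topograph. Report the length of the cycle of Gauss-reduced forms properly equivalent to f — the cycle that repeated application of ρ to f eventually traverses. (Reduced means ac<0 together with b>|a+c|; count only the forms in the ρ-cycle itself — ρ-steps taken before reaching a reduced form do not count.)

D = 6016, ⌊√D⌋ = 77
descent: ρ → (-32,32,39)  [lands on river]
river: ρ → (39,46,-25)
river: ρ → (-25,54,31)
river: ρ → (31,70,-9)
river: ρ → (-9,74,15)
river: ρ → (15,76,-4)
river: ρ → (-4,76,15)
river: ρ → (15,74,-9)
river: ρ → (-9,70,31)
river: ρ → (31,54,-25)
river: ρ → (-25,46,39)
river: ρ → (39,32,-32)
ρ-cycle length = 12 (tail of 1 descent step not counted)

12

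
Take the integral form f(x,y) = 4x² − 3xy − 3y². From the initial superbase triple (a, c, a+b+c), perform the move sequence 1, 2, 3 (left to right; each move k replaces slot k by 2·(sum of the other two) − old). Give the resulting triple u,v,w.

start (4,-3,-2) = (f(1,0),f(0,1),f(1,1))
replace slot 1: 2·((-3)+(-2)) − 4 = -14 → (-14,-3,-2)
replace slot 2: 2·((-14)+(-2)) − (-3) = -29 → (-14,-29,-2)
replace slot 3: 2·((-14)+(-29)) − (-2) = -84 → (-14,-29,-84)

-14,-29,-84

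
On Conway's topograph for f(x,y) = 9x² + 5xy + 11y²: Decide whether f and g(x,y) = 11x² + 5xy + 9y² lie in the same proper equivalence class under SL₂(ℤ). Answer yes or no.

D₁ = -371, D₂ = -371
f: reduced (well bottom): (9,5,11) with a≤c, −a<b≤a
g: flip: (11,5,9)→(9,-5,11)
g: reduced (well bottom): (9,-5,11) with a≤c, −a<b≤a
reduced forms (9, 5, 11) vs (9, -5, 11) ⇒ inequivalent

no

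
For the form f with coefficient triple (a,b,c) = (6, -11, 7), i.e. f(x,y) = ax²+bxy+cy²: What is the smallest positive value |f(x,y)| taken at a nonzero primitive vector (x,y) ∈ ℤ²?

translate: b→1 (≡-11 mod 12), so (6,-11,7)→(6,1,2)
flip: (6,1,2)→(2,-1,6)
reduced (well bottom): (2,-1,6) with a≤c, −a<b≤a
well minimum = a = 2

2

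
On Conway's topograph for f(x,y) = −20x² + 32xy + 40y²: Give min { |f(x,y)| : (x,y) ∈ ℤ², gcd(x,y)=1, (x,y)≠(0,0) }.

river: ρ → (40,48,-12)
river: ρ → (-12,48,40)
river: ρ → (40,32,-20)
river: ρ → (-20,48,24)
river: ρ → (24,48,-20)
river: ρ → (-20,32,40)
closes: descent 0, river 6
min |a| on river = 12

12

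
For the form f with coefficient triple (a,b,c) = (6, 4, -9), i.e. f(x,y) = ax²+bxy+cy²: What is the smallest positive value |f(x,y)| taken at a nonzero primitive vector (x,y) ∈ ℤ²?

river: ρ → (-9,14,1)
river: ρ → (1,14,-9)
river: ρ → (-9,4,6)
river: ρ → (6,8,-7)
river: ρ → (-7,6,7)
river: ρ → (7,8,-6)
river: ρ → (-6,4,9)
river: ρ → (9,14,-1)
river: ρ → (-1,14,9)
river: ρ → (9,4,-6)
river: ρ → (-6,8,7)
river: ρ → (7,6,-7)
river: ρ → (-7,8,6)
river: ρ → (6,4,-9)
closes: descent 0, river 14
min |a| on river = 1

1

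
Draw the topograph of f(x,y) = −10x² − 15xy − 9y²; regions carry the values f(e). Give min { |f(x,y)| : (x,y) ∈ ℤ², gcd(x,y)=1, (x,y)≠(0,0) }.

translate: b→-5 (≡15 mod 20), so (10,15,9)→(10,-5,4)
flip: (10,-5,4)→(4,5,10)
translate: b→-3 (≡5 mod 8), so (4,5,10)→(4,-3,9)
reduced (well bottom): (4,-3,9) with a≤c, −a<b≤a
well minimum |f| = |-4| = 4 (negative-definite)

4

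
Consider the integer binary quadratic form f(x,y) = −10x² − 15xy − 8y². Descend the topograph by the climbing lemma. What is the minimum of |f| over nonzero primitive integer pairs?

translate: b→-5 (≡15 mod 20), so (10,15,8)→(10,-5,3)
flip: (10,-5,3)→(3,5,10)
translate: b→-1 (≡5 mod 6), so (3,5,10)→(3,-1,8)
reduced (well bottom): (3,-1,8) with a≤c, −a<b≤a
well minimum |f| = |-3| = 3 (negative-definite)

3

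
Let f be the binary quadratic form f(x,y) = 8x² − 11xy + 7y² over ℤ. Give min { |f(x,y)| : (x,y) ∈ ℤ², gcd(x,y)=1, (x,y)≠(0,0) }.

translate: b→5 (≡-11 mod 16), so (8,-11,7)→(8,5,4)
flip: (8,5,4)→(4,-5,8)
translate: b→3 (≡-5 mod 8), so (4,-5,8)→(4,3,7)
reduced (well bottom): (4,3,7) with a≤c, −a<b≤a
well minimum = a = 4

4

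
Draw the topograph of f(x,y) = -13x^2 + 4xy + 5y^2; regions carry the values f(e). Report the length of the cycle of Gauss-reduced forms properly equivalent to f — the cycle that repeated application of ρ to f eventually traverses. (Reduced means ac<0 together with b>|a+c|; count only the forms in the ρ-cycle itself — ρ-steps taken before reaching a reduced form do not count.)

D = 276, ⌊√D⌋ = 16
descent: ρ → (5,16,-1)  [lands on river]
river: ρ → (-1,16,5)
river: ρ → (5,14,-4)
river: ρ → (-4,10,11)
river: ρ → (11,12,-3)
river: ρ → (-3,12,11)
river: ρ → (11,10,-4)
river: ρ → (-4,14,5)
ρ-cycle length = 8 (tail of 1 descent step not counted)

8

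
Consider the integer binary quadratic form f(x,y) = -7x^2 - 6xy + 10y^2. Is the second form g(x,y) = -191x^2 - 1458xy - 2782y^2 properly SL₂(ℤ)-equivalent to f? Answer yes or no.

D₁ = 316, D₂ = 316
river cycle of f (length 6): (10, 6, -7), (-7, 8, 9), (9, 10, -6), (-6, 14, 5), (5, 16, -3), (-3, 14, 10)
river cycle of g (length 6): (-6, 14, 5), (5, 16, -3), (-3, 14, 10), (10, 6, -7), (-7, 8, 9), (9, 10, -6)
cycles coincide ⇒ equivalent

yes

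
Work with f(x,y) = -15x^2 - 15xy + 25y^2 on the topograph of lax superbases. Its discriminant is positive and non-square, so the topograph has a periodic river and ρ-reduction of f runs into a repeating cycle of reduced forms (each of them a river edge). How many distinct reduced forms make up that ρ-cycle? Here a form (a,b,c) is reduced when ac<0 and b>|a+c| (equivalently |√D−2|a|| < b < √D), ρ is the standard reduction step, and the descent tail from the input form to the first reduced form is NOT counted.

D = 1725, ⌊√D⌋ = 41
descent: ρ → (25,15,-15)  [lands on river]
river: ρ → (-15,15,25)
river: ρ → (25,35,-5)
river: ρ → (-5,35,25)
ρ-cycle length = 4 (tail of 1 descent step not counted)

4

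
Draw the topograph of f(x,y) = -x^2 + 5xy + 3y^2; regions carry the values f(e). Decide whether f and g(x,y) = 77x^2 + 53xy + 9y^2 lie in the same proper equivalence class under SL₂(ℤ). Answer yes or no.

D₁ = 37, D₂ = 37
river cycle of f (length 6): (3, 1, -3), (-3, 5, 1), (1, 5, -3), (-3, 1, 3), (3, 5, -1), (-1, 5, 3)
river cycle of g (length 6): (-1, 5, 3), (3, 1, -3), (-3, 5, 1), (1, 5, -3), (-3, 1, 3), (3, 5, -1)
cycles coincide ⇒ equivalent

yes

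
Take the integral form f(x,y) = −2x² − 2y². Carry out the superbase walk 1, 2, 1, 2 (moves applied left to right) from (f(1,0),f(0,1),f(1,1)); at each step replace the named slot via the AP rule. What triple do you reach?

start (-2,-2,-4) = (f(1,0),f(0,1),f(1,1))
replace slot 1: 2·((-2)+(-4)) − (-2) = -10 → (-10,-2,-4)
replace slot 2: 2·((-10)+(-4)) − (-2) = -26 → (-10,-26,-4)
replace slot 1: 2·((-26)+(-4)) − (-10) = -50 → (-50,-26,-4)
replace slot 2: 2·((-50)+(-4)) − (-26) = -82 → (-50,-82,-4)

-50,-82,-4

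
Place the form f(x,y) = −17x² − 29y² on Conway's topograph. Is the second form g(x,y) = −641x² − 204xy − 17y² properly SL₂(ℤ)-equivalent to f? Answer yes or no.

D₁ = -1972, D₂ = -1972
f is negative-definite; reduce −f:
−f: reduced (well bottom): (17,0,29) with a≤c, −a<b≤a
flip sign back: reduced form of f is (-17,0,-29)
g is negative-definite; reduce −g:
−g: flip: (641,204,17)→(17,-204,641)
−g: translate: b→0 (≡-204 mod 34), so (17,-204,641)→(17,0,29)
−g: reduced (well bottom): (17,0,29) with a≤c, −a<b≤a
flip sign back: reduced form of g is (-17,0,-29)
reduced forms (-17, 0, -29) vs (-17, 0, -29) ⇒ equivalent

yes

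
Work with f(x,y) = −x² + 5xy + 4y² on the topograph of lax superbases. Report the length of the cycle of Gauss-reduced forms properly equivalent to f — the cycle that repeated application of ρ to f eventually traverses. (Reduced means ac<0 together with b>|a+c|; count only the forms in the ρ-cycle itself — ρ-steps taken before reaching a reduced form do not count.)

D = 41, ⌊√D⌋ = 6
river: ρ → (4,3,-2)
river: ρ → (-2,5,2)
river: ρ → (2,3,-4)
river: ρ → (-4,5,1)
river: ρ → (1,5,-4)
river: ρ → (-4,3,2)
river: ρ → (2,5,-2)
river: ρ → (-2,3,4)
river: ρ → (4,5,-1)
river: ρ → (-1,5,4)
ρ-cycle length = 10 (tail of 0 descent steps not counted)

10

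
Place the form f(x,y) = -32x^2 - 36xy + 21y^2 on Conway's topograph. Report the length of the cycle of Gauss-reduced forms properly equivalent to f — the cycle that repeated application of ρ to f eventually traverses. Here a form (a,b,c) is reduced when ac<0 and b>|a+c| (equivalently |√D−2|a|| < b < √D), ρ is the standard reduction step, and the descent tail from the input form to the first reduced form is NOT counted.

D = 3984, ⌊√D⌋ = 63
descent: ρ → (21,36,-32)  [lands on river]
river: ρ → (-32,28,25)
river: ρ → (25,22,-35)
river: ρ → (-35,48,12)
river: ρ → (12,48,-35)
river: ρ → (-35,22,25)
river: ρ → (25,28,-32)
river: ρ → (-32,36,21)
river: ρ → (21,48,-20)
river: ρ → (-20,32,37)
river: ρ → (37,42,-15)
river: ρ → (-15,48,28)
river: ρ → (28,8,-35)
river: ρ → (-35,62,1)
river: ρ → (1,62,-35)
river: ρ → (-35,8,28)
river: ρ → (28,48,-15)
river: ρ → (-15,42,37)
river: ρ → (37,32,-20)
river: ρ → (-20,48,21)
ρ-cycle length = 20 (tail of 1 descent step not counted)

20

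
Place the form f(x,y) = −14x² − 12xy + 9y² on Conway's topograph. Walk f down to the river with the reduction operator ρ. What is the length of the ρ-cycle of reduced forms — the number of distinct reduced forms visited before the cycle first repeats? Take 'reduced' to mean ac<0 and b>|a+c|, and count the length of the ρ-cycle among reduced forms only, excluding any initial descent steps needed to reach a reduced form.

D = 648, ⌊√D⌋ = 25
descent: ρ → (9,12,-14)  [lands on river]
river: ρ → (-14,16,7)
river: ρ → (7,12,-18)
river: ρ → (-18,24,1)
river: ρ → (1,24,-18)
river: ρ → (-18,12,7)
river: ρ → (7,16,-14)
river: ρ → (-14,12,9)
river: ρ → (9,24,-2)
river: ρ → (-2,24,9)
ρ-cycle length = 10 (tail of 1 descent step not counted)

10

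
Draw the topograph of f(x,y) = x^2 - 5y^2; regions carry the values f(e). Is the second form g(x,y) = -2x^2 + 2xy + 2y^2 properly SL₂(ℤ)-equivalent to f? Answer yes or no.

D₁ = 20, D₂ = 20
river cycle of f (length 2): (1, 4, -1), (-1, 4, 1)
river cycle of g (length 2): (2, 2, -2), (-2, 2, 2)
cycles differ ⇒ inequivalent

no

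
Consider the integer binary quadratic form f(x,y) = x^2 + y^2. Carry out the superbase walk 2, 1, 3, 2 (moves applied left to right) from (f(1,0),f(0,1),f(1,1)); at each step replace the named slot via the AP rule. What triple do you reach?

start (1,1,2) = (f(1,0),f(0,1),f(1,1))
replace slot 2: 2·(1+2) − 1 = 5 → (1,5,2)
replace slot 1: 2·(5+2) − 1 = 13 → (13,5,2)
replace slot 3: 2·(13+5) − 2 = 34 → (13,5,34)
replace slot 2: 2·(13+34) − 5 = 89 → (13,89,34)

13,89,34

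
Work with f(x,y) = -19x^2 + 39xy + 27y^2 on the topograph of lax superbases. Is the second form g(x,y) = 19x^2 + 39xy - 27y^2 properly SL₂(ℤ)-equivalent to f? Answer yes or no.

D₁ = 3573, D₂ = 3573
river cycle of f (length 18): (27, 15, -31), (-31, 47, 11), (11, 41, -43), (-43, 45, 9), (9, 45, -43), (-43, 41, 11), (11, 47, -31), (-31, 15, 27), (27, 39, -19), (-19, 37, 29), … (8 more)
river cycle of g (length 18): (-27, 15, 31), (31, 47, -11), (-11, 41, 43), (43, 45, -9), (-9, 45, 43), (43, 41, -11), (-11, 47, 31), (31, 15, -27), (-27, 39, 19), (19, 37, -29), … (8 more)
cycles differ ⇒ inequivalent

no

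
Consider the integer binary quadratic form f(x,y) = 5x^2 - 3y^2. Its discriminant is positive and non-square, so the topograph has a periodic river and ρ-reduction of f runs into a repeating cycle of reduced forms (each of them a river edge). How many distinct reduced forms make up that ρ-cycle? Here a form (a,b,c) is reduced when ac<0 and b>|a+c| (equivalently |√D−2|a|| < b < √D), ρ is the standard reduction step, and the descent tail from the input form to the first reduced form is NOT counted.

D = 60, ⌊√D⌋ = 7
descent: ρ → (-3,6,2)  [lands on river]
river: ρ → (2,6,-3)
ρ-cycle length = 2 (tail of 1 descent step not counted)

2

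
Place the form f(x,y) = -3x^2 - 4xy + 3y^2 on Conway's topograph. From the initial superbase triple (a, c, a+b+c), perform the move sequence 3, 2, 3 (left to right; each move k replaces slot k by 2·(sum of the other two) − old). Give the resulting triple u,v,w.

start (-3,3,-4) = (f(1,0),f(0,1),f(1,1))
replace slot 3: 2·((-3)+3) − (-4) = 4 → (-3,3,4)
replace slot 2: 2·((-3)+4) − 3 = -1 → (-3,-1,4)
replace slot 3: 2·((-3)+(-1)) − 4 = -12 → (-3,-1,-12)

-3,-1,-12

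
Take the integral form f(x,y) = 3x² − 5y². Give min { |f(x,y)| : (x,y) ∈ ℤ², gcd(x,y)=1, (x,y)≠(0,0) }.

descent: ρ → (-5,0,3)
descent: ρ → (3,6,-2)  [lands on river]
river: ρ → (-2,6,3)
closes: descent 2, river 2
min |a| on river = 2

2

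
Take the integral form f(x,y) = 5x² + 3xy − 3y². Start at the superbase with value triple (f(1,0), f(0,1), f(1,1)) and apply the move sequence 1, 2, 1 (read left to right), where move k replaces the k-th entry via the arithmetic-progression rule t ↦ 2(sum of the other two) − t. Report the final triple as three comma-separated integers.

start (5,-3,5) = (f(1,0),f(0,1),f(1,1))
replace slot 1: 2·((-3)+5) − 5 = -1 → (-1,-3,5)
replace slot 2: 2·((-1)+5) − (-3) = 11 → (-1,11,5)
replace slot 1: 2·(11+5) − (-1) = 33 → (33,11,5)

33,11,5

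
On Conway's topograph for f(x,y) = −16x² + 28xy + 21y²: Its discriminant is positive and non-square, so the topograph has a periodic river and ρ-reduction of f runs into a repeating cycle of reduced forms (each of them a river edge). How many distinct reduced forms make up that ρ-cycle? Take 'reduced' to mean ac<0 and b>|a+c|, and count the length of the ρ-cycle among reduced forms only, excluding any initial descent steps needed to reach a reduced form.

D = 2128, ⌊√D⌋ = 46
river: ρ → (21,14,-23)
river: ρ → (-23,32,12)
river: ρ → (12,40,-11)
river: ρ → (-11,26,33)
river: ρ → (33,40,-4)
river: ρ → (-4,40,33)
river: ρ → (33,26,-11)
river: ρ → (-11,40,12)
river: ρ → (12,32,-23)
river: ρ → (-23,14,21)
river: ρ → (21,28,-16)
river: ρ → (-16,36,13)
river: ρ → (13,42,-7)
river: ρ → (-7,42,13)
river: ρ → (13,36,-16)
river: ρ → (-16,28,21)
ρ-cycle length = 16 (tail of 0 descent steps not counted)

16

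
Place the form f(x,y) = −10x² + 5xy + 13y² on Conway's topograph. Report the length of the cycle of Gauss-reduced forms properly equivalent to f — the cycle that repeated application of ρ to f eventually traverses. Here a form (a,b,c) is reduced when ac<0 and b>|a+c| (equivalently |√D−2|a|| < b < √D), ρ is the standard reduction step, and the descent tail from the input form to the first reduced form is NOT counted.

D = 545, ⌊√D⌋ = 23
river: ρ → (13,21,-2)
river: ρ → (-2,23,2)
river: ρ → (2,21,-13)
river: ρ → (-13,5,10)
river: ρ → (10,15,-8)
river: ρ → (-8,17,8)
river: ρ → (8,15,-10)
river: ρ → (-10,5,13)
ρ-cycle length = 8 (tail of 0 descent steps not counted)

8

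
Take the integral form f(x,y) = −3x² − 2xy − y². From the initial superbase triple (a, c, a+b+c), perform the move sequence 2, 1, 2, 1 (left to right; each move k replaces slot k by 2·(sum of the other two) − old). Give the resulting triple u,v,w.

start (-3,-1,-6) = (f(1,0),f(0,1),f(1,1))
replace slot 2: 2·((-3)+(-6)) − (-1) = -17 → (-3,-17,-6)
replace slot 1: 2·((-17)+(-6)) − (-3) = -43 → (-43,-17,-6)
replace slot 2: 2·((-43)+(-6)) − (-17) = -81 → (-43,-81,-6)
replace slot 1: 2·((-81)+(-6)) − (-43) = -131 → (-131,-81,-6)

-131,-81,-6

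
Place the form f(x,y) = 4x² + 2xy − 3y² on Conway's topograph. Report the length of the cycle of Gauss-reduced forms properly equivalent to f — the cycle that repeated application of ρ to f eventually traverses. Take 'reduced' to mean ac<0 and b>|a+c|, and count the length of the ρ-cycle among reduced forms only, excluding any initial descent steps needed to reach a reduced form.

D = 52, ⌊√D⌋ = 7
river: ρ → (-3,4,3)
river: ρ → (3,2,-4)
river: ρ → (-4,6,1)
river: ρ → (1,6,-4)
river: ρ → (-4,2,3)
river: ρ → (3,4,-3)
river: ρ → (-3,2,4)
river: ρ → (4,6,-1)
river: ρ → (-1,6,4)
river: ρ → (4,2,-3)
ρ-cycle length = 10 (tail of 0 descent steps not counted)

10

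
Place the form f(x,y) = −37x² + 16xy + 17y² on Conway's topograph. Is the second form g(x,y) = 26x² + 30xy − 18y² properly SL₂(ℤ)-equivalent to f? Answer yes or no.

D₁ = 2772, D₂ = 2772
river cycle of f (length 8): (17, 52, -1), (-1, 52, 17), (17, 50, -4), (-4, 46, 41), (41, 36, -9), (-9, 36, 41), (41, 46, -4), (-4, 50, 17)
river cycle of g (length 6): (-18, 42, 14), (14, 42, -18), (-18, 30, 26), (26, 22, -22), (-22, 22, 26), (26, 30, -18)
cycles differ ⇒ inequivalent

no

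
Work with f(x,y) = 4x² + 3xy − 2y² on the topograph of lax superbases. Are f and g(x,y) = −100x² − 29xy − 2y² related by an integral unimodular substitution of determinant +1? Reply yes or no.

D₁ = 41, D₂ = 41
river cycle of f (length 10): (-2, 5, 2), (2, 3, -4), (-4, 5, 1), (1, 5, -4), (-4, 3, 2), (2, 5, -2), (-2, 3, 4), (4, 5, -1), (-1, 5, 4), (4, 3, -2)
river cycle of g (length 10): (-2, 5, 2), (2, 3, -4), (-4, 5, 1), (1, 5, -4), (-4, 3, 2), (2, 5, -2), (-2, 3, 4), (4, 5, -1), (-1, 5, 4), (4, 3, -2)
cycles coincide ⇒ equivalent

yes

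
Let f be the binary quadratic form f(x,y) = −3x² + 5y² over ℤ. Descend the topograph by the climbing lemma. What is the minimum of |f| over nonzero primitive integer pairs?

descent: ρ → (5,0,-3)
descent: ρ → (-3,6,2)  [lands on river]
river: ρ → (2,6,-3)
closes: descent 2, river 2
min |a| on river = 2

2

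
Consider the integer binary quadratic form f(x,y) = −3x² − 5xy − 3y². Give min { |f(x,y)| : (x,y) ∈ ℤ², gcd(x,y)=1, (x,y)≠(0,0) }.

translate: b→-1 (≡5 mod 6), so (3,5,3)→(3,-1,1)
flip: (3,-1,1)→(1,1,3)
reduced (well bottom): (1,1,3) with a≤c, −a<b≤a
well minimum |f| = |-1| = 1 (negative-definite)

1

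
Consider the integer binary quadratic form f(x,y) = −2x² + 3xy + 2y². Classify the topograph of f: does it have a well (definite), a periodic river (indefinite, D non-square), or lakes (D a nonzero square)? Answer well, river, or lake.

D = b²−4ac = 3² − 4·(-2)·2 = 25
D = 5² is a perfect square ⇒ form factors over ℤ ⇒ lakes

lake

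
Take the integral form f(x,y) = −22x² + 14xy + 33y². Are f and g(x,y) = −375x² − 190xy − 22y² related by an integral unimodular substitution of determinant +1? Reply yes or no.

D₁ = 3100, D₂ = 3100
river cycle of f (length 16): (33, 52, -3), (-3, 50, 50), (50, 50, -3), (-3, 52, 33), (33, 14, -22), (-22, 30, 25), (25, 20, -27), (-27, 34, 18), (18, 38, -23), (-23, 54, 2), … (6 more)
river cycle of g (length 16): (-22, 14, 33), (33, 52, -3), (-3, 50, 50), (50, 50, -3), (-3, 52, 33), (33, 14, -22), (-22, 30, 25), (25, 20, -27), (-27, 34, 18), (18, 38, -23), … (6 more)
cycles coincide ⇒ equivalent

yes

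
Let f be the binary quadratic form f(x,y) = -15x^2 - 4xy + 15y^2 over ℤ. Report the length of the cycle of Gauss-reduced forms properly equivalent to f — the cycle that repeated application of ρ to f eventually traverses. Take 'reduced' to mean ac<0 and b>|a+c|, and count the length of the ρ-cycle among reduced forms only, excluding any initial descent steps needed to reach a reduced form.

D = 916, ⌊√D⌋ = 30
descent: ρ → (15,4,-15)  [lands on river]
river: ρ → (-15,26,4)
river: ρ → (4,30,-1)
river: ρ → (-1,30,4)
river: ρ → (4,26,-15)
river: ρ → (-15,4,15)
river: ρ → (15,26,-4)
river: ρ → (-4,30,1)
river: ρ → (1,30,-4)
river: ρ → (-4,26,15)
ρ-cycle length = 10 (tail of 1 descent step not counted)

10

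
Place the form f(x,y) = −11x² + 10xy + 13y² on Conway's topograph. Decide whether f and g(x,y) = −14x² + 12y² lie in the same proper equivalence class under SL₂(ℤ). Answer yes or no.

D₁ = 672, D₂ = 672
river cycle of f (length 6): (13, 16, -8), (-8, 16, 13), (13, 10, -11), (-11, 12, 12), (12, 12, -11), (-11, 10, 13)
river cycle of g (length 2): (12, 24, -2), (-2, 24, 12)
cycles differ ⇒ inequivalent

no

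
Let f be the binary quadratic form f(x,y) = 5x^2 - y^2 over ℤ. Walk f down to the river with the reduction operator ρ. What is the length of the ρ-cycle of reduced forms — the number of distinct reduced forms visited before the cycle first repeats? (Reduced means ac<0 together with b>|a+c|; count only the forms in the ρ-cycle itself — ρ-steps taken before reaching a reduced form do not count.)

D = 20, ⌊√D⌋ = 4
descent: ρ → (-1,4,1)  [lands on river]
river: ρ → (1,4,-1)
ρ-cycle length = 2 (tail of 1 descent step not counted)

2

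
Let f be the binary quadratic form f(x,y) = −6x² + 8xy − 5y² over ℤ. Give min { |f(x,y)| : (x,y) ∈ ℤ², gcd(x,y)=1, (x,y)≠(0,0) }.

translate: b→4 (≡-8 mod 12), so (6,-8,5)→(6,4,3)
flip: (6,4,3)→(3,-4,6)
translate: b→2 (≡-4 mod 6), so (3,-4,6)→(3,2,5)
reduced (well bottom): (3,2,5) with a≤c, −a<b≤a
well minimum |f| = |-3| = 3 (negative-definite)

3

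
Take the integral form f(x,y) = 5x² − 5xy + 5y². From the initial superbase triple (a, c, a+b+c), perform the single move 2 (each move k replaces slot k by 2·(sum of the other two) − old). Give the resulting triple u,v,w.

start (5,5,5) = (f(1,0),f(0,1),f(1,1))
replace slot 2: 2·(5+5) − 5 = 15 → (5,15,5)

5,15,5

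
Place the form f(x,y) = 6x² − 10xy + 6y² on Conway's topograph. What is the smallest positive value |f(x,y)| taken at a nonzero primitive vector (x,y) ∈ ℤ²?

translate: b→2 (≡-10 mod 12), so (6,-10,6)→(6,2,2)
flip: (6,2,2)→(2,-2,6)
translate: b→2 (≡-2 mod 4), so (2,-2,6)→(2,2,6)
reduced (well bottom): (2,2,6) with a≤c, −a<b≤a
well minimum = a = 2

2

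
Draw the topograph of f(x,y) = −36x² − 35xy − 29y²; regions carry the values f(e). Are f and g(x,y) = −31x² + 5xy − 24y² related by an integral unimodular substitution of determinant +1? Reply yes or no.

D₁ = -2951, D₂ = -2951
f is negative-definite; reduce −f:
−f: flip: (36,35,29)→(29,-35,36)
−f: translate: b→23 (≡-35 mod 58), so (29,-35,36)→(29,23,30)
−f: reduced (well bottom): (29,23,30) with a≤c, −a<b≤a
flip sign back: reduced form of f is (-29,-23,-30)
g is negative-definite; reduce −g:
−g: flip: (31,-5,24)→(24,5,31)
−g: reduced (well bottom): (24,5,31) with a≤c, −a<b≤a
flip sign back: reduced form of g is (-24,-5,-31)
reduced forms (-29, -23, -30) vs (-24, -5, -31) ⇒ inequivalent

no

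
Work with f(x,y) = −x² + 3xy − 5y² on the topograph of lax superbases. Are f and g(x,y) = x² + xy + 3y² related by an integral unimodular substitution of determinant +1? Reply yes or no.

D₁ = -11, D₂ = -11
f is negative-definite; reduce −f:
−f: translate: b→1 (≡-3 mod 2), so (1,-3,5)→(1,1,3)
−f: reduced (well bottom): (1,1,3) with a≤c, −a<b≤a
flip sign back: reduced form of f is (-1,-1,-3)
g: reduced (well bottom): (1,1,3) with a≤c, −a<b≤a
reduced forms (-1, -1, -3) vs (1, 1, 3) ⇒ inequivalent

no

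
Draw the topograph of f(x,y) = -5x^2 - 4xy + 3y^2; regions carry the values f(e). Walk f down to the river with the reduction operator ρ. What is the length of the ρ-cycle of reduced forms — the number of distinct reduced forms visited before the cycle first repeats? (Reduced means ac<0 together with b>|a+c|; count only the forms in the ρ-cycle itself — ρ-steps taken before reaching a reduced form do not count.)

D = 76, ⌊√D⌋ = 8
descent: ρ → (3,4,-5)  [lands on river]
river: ρ → (-5,6,2)
river: ρ → (2,6,-5)
river: ρ → (-5,4,3)
river: ρ → (3,8,-1)
river: ρ → (-1,8,3)
ρ-cycle length = 6 (tail of 1 descent step not counted)

6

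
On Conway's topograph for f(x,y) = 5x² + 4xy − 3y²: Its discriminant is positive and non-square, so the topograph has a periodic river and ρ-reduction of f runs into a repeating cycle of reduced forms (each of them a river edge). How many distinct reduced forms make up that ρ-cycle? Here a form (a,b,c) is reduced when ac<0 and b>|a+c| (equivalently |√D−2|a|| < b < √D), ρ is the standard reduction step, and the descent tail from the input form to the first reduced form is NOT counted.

D = 76, ⌊√D⌋ = 8
river: ρ → (-3,8,1)
river: ρ → (1,8,-3)
river: ρ → (-3,4,5)
river: ρ → (5,6,-2)
river: ρ → (-2,6,5)
river: ρ → (5,4,-3)
ρ-cycle length = 6 (tail of 0 descent steps not counted)

6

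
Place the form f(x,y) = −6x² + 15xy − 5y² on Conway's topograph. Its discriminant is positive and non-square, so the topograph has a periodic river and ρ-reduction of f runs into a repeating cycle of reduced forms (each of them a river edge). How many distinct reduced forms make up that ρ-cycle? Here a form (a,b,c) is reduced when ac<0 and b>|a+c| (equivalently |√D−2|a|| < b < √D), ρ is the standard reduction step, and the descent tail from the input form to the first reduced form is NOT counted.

D = 105, ⌊√D⌋ = 10
descent: ρ → (-5,5,4)  [lands on river]
river: ρ → (4,3,-6)
river: ρ → (-6,9,1)
river: ρ → (1,9,-6)
river: ρ → (-6,3,4)
river: ρ → (4,5,-5)
ρ-cycle length = 6 (tail of 1 descent step not counted)

6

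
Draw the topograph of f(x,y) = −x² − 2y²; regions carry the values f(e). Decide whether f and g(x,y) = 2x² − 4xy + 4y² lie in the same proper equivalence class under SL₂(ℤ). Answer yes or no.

D₁ = -8, D₂ = -16
discriminants differ ⇒ not SL₂(ℤ)-equivalent

no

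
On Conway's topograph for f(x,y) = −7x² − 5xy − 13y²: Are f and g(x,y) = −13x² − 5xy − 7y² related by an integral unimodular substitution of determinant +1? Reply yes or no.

D₁ = -339, D₂ = -339
f is negative-definite; reduce −f:
−f: reduced (well bottom): (7,5,13) with a≤c, −a<b≤a
flip sign back: reduced form of f is (-7,-5,-13)
g is negative-definite; reduce −g:
−g: flip: (13,5,7)→(7,-5,13)
−g: reduced (well bottom): (7,-5,13) with a≤c, −a<b≤a
flip sign back: reduced form of g is (-7,5,-13)
reduced forms (-7, -5, -13) vs (-7, 5, -13) ⇒ inequivalent

no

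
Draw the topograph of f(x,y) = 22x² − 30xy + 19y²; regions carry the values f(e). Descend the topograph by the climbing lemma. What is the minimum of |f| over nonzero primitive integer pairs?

translate: b→14 (≡-30 mod 44), so (22,-30,19)→(22,14,11)
flip: (22,14,11)→(11,-14,22)
translate: b→8 (≡-14 mod 22), so (11,-14,22)→(11,8,19)
reduced (well bottom): (11,8,19) with a≤c, −a<b≤a
well minimum = a = 11

11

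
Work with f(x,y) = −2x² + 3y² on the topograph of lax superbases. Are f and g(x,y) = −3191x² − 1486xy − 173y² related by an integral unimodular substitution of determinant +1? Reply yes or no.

D₁ = 24, D₂ = 24
river cycle of f (length 2): (-2, 4, 1), (1, 4, -2)
river cycle of g (length 2): (-2, 4, 1), (1, 4, -2)
cycles coincide ⇒ equivalent

yes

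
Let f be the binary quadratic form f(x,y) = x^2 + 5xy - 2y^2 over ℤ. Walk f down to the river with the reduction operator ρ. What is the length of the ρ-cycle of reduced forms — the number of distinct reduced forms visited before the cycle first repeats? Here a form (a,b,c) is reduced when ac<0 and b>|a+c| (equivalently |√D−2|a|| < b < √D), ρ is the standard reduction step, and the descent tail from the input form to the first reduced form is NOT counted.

D = 33, ⌊√D⌋ = 5
river: ρ → (-2,3,3)
river: ρ → (3,3,-2)
river: ρ → (-2,5,1)
river: ρ → (1,5,-2)
ρ-cycle length = 4 (tail of 0 descent steps not counted)

4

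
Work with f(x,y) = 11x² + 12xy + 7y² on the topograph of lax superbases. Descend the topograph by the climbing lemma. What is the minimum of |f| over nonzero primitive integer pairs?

translate: b→-10 (≡12 mod 22), so (11,12,7)→(11,-10,6)
flip: (11,-10,6)→(6,10,11)
translate: b→-2 (≡10 mod 12), so (6,10,11)→(6,-2,7)
reduced (well bottom): (6,-2,7) with a≤c, −a<b≤a
well minimum = a = 6

6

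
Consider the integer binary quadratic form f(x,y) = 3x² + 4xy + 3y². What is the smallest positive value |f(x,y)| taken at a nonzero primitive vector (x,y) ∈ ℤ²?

translate: b→-2 (≡4 mod 6), so (3,4,3)→(3,-2,2)
flip: (3,-2,2)→(2,2,3)
reduced (well bottom): (2,2,3) with a≤c, −a<b≤a
well minimum = a = 2

2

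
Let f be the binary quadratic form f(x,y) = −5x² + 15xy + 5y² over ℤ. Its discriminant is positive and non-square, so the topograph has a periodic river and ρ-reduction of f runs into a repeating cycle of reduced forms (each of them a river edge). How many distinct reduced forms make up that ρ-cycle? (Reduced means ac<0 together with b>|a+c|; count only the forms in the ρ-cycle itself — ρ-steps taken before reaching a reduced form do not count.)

D = 325, ⌊√D⌋ = 18
river: ρ → (5,15,-5)
river: ρ → (-5,15,5)
ρ-cycle length = 2 (tail of 0 descent steps not counted)

2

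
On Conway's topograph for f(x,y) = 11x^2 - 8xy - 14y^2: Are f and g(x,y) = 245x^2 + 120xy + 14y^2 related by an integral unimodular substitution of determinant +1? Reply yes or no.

D₁ = 680, D₂ = 680
river cycle of f (length 10): (-14, 8, 11), (11, 14, -11), (-11, 8, 14), (14, 20, -5), (-5, 20, 14), (14, 8, -11), (-11, 14, 11), (11, 8, -14), (-14, 20, 5), (5, 20, -14)
river cycle of g (length 10): (14, 20, -5), (-5, 20, 14), (14, 8, -11), (-11, 14, 11), (11, 8, -14), (-14, 20, 5), (5, 20, -14), (-14, 8, 11), (11, 14, -11), (-11, 8, 14)
cycles coincide ⇒ equivalent

yes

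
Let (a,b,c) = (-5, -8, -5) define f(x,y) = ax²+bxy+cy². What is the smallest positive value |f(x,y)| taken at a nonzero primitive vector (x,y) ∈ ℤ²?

translate: b→-2 (≡8 mod 10), so (5,8,5)→(5,-2,2)
flip: (5,-2,2)→(2,2,5)
reduced (well bottom): (2,2,5) with a≤c, −a<b≤a
well minimum |f| = |-2| = 2 (negative-definite)

2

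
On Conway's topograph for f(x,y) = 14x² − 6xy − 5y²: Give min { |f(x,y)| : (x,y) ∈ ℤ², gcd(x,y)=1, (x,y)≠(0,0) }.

descent: ρ → (-5,16,3)  [lands on river]
river: ρ → (3,14,-10)
river: ρ → (-10,6,7)
river: ρ → (7,8,-9)
river: ρ → (-9,10,6)
river: ρ → (6,14,-5)
closes: descent 1, river 6
min |a| on river = 3

3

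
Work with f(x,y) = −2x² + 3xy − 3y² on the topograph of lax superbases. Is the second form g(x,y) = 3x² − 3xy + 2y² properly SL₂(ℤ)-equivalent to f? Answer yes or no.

D₁ = -15, D₂ = -15
f is negative-definite; reduce −f:
−f: translate: b→1 (≡-3 mod 4), so (2,-3,3)→(2,1,2)
−f: reduced (well bottom): (2,1,2) with a≤c, −a<b≤a
flip sign back: reduced form of f is (-2,-1,-2)
g: translate: b→3 (≡-3 mod 6), so (3,-3,2)→(3,3,2)
g: flip: (3,3,2)→(2,-3,3)
g: translate: b→1 (≡-3 mod 4), so (2,-3,3)→(2,1,2)
g: reduced (well bottom): (2,1,2) with a≤c, −a<b≤a
reduced forms (-2, -1, -2) vs (2, 1, 2) ⇒ inequivalent

no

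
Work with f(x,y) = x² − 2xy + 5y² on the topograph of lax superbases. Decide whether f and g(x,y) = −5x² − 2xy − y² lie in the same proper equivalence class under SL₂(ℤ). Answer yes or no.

D₁ = -16, D₂ = -16
f: translate: b→0 (≡-2 mod 2), so (1,-2,5)→(1,0,4)
f: reduced (well bottom): (1,0,4) with a≤c, −a<b≤a
g is negative-definite; reduce −g:
−g: flip: (5,2,1)→(1,-2,5)
−g: translate: b→0 (≡-2 mod 2), so (1,-2,5)→(1,0,4)
−g: reduced (well bottom): (1,0,4) with a≤c, −a<b≤a
flip sign back: reduced form of g is (-1,0,-4)
reduced forms (1, 0, 4) vs (-1, 0, -4) ⇒ inequivalent

no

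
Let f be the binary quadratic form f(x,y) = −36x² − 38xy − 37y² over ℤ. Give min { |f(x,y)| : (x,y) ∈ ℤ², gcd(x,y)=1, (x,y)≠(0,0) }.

translate: b→-34 (≡38 mod 72), so (36,38,37)→(36,-34,35)
flip: (36,-34,35)→(35,34,36)
reduced (well bottom): (35,34,36) with a≤c, −a<b≤a
well minimum |f| = |-35| = 35 (negative-definite)

35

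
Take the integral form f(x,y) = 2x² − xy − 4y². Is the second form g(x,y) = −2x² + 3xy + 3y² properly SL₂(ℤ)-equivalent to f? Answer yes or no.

D₁ = 33, D₂ = 33
river cycle of f (length 4): (2, 3, -3), (-3, 3, 2), (2, 5, -1), (-1, 5, 2)
river cycle of g (length 4): (3, 3, -2), (-2, 5, 1), (1, 5, -2), (-2, 3, 3)
cycles differ ⇒ inequivalent

no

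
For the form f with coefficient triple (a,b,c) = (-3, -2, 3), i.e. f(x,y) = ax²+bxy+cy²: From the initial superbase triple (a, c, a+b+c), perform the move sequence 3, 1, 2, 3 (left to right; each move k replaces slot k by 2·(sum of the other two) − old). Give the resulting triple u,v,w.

start (-3,3,-2) = (f(1,0),f(0,1),f(1,1))
replace slot 3: 2·((-3)+3) − (-2) = 2 → (-3,3,2)
replace slot 1: 2·(3+2) − (-3) = 13 → (13,3,2)
replace slot 2: 2·(13+2) − 3 = 27 → (13,27,2)
replace slot 3: 2·(13+27) − 2 = 78 → (13,27,78)

13,27,78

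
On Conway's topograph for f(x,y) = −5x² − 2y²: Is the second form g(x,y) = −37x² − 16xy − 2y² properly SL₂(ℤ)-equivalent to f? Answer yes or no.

D₁ = -40, D₂ = -40
f is negative-definite; reduce −f:
−f: flip: (5,0,2)→(2,0,5)
−f: reduced (well bottom): (2,0,5) with a≤c, −a<b≤a
flip sign back: reduced form of f is (-2,0,-5)
g is negative-definite; reduce −g:
−g: flip: (37,16,2)→(2,-16,37)
−g: translate: b→0 (≡-16 mod 4), so (2,-16,37)→(2,0,5)
−g: reduced (well bottom): (2,0,5) with a≤c, −a<b≤a
flip sign back: reduced form of g is (-2,0,-5)
reduced forms (-2, 0, -5) vs (-2, 0, -5) ⇒ equivalent

yes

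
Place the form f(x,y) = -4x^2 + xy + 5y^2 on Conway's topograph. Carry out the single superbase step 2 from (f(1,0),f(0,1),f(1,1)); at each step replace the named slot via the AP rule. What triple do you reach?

start (-4,5,2) = (f(1,0),f(0,1),f(1,1))
replace slot 2: 2·((-4)+2) − 5 = -9 → (-4,-9,2)

-4,-9,2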